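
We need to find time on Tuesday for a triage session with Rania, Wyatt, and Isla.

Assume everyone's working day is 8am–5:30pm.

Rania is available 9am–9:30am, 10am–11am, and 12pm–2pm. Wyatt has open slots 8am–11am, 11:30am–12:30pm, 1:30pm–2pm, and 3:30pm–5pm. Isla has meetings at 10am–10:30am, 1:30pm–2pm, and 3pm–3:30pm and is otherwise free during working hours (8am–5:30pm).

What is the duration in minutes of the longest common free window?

Isla free within 08:00–17:30: 08:00–10:00, 10:30–13:30, 14:00–15:00, 15:30–17:30.
Rania ∩ Wyatt: 09:00–09:30, 10:00–11:00, 12:00–12:30, 13:30–14:00.
Rania ∩ Wyatt ∩ Isla: 09:00–09:30, 10:30–11:00, 12:00–12:30.
Common window lengths: 30, 30, 30 min; longest is 30.

30 minutes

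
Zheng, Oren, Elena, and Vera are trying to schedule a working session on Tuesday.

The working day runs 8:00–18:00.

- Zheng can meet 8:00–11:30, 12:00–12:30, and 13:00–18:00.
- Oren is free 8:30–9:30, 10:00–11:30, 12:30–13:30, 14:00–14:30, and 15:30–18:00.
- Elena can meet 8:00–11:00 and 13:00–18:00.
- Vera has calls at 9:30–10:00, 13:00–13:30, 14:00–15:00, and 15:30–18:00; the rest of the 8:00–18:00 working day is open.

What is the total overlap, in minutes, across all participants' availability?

Vera free within 08:00–18:00: 08:00–09:30, 10:00–13:00, 13:30–14:00, 15:00–15:30.
Zheng ∩ Oren: 08:30–09:30, 10:00–11:30, 13:00–13:30, 14:00–14:30, 15:30–18:00.
Zheng ∩ Oren ∩ Elena: 08:30–09:30, 10:00–11:00, 13:00–13:30, 14:00–14:30, 15:30–18:00.
Zheng ∩ Oren ∩ Elena ∩ Vera: 08:30–09:30, 10:00–11:00.
Total common minutes: 60 + 60 = 120.

120 minutes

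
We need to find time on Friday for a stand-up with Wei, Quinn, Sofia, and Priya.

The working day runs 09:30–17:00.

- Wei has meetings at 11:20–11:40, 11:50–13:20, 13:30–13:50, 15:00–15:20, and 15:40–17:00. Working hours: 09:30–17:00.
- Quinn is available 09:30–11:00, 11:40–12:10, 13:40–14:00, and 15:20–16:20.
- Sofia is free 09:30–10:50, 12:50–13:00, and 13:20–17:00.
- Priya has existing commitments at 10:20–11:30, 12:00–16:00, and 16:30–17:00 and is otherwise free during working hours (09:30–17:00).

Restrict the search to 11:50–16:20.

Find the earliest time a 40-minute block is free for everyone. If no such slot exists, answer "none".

none

Wei free within 09:30–17:00: 09:30–11:20, 11:40–11:50, 13:20–13:30, 13:50–15:00, 15:20–15:40.
Priya free within 09:30–17:00: 09:30–10:20, 11:30–12:00, 16:00–16:30.
Wei ∩ Quinn: 09:30–11:00, 11:40–11:50, 13:50–14:00, 15:20–15:40.
Wei ∩ Quinn ∩ Sofia: 09:30–10:50, 13:50–14:00, 15:20–15:40.
Wei ∩ Quinn ∩ Sofia ∩ Priya: 09:30–10:20.
Restricted to 11:50–16:20: (none).
Windows ≥ 40 min: (none).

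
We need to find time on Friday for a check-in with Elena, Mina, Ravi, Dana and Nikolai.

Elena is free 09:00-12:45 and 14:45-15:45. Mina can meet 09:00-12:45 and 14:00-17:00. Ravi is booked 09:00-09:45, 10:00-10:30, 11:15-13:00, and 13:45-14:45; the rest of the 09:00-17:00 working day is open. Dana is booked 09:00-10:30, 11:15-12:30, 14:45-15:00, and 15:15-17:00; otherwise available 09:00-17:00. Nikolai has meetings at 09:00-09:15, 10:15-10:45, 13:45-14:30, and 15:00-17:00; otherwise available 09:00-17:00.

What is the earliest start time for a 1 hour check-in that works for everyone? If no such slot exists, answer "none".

Ravi free within 09:00–17:00: 09:45–10:00, 10:30–11:15, 13:00–13:45, 14:45–17:00.
Dana free within 09:00–17:00: 10:30–11:15, 12:30–14:45, 15:00–15:15.
Nikolai free within 09:00–17:00: 09:15–10:15, 10:45–13:45, 14:30–15:00.
Elena ∩ Mina: 09:00–12:45, 14:45–15:45.
Elena ∩ Mina ∩ Ravi: 09:45–10:00, 10:30–11:15, 14:45–15:45.
Elena ∩ Mina ∩ Ravi ∩ Dana: 10:30–11:15, 15:00–15:15.
Elena ∩ Mina ∩ Ravi ∩ Dana ∩ Nikolai: 10:45–11:15.
Windows ≥ 60 min: (none).

none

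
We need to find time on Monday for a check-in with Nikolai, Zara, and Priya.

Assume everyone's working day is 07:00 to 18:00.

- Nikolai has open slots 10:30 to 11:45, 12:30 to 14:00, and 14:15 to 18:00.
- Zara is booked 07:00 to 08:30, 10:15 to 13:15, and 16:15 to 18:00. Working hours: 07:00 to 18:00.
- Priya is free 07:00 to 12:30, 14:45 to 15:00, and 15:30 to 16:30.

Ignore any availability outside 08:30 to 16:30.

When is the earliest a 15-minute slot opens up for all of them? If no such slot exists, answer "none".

14:45

Zara free within 07:00–18:00: 08:30–10:15, 13:15–16:15.
Nikolai ∩ Zara: 13:15–14:00, 14:15–16:15.
Nikolai ∩ Zara ∩ Priya: 14:45–15:00, 15:30–16:15.
Restricted to 08:30–16:30: 14:45–15:00, 15:30–16:15.
Windows ≥ 15 min: 14:45–15:00, 15:30–16:15.
Earliest such window starts at 14:45.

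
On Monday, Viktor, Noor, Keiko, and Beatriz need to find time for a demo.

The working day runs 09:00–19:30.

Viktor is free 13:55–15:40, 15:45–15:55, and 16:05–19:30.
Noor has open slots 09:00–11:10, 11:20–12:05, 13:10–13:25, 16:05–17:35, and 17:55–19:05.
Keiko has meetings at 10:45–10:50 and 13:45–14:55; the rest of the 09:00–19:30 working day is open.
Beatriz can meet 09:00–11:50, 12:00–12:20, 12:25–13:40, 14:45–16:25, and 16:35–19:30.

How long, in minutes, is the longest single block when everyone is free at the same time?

70 minutes

Keiko free within 09:00–19:30: 09:00–10:45, 10:50–13:45, 14:55–19:30.
Viktor ∩ Noor: 16:05–17:35, 17:55–19:05.
Viktor ∩ Noor ∩ Keiko: 16:05–17:35, 17:55–19:05.
Viktor ∩ Noor ∩ Keiko ∩ Beatriz: 16:05–16:25, 16:35–17:35, 17:55–19:05.
Common window lengths: 20, 60, 70 min; longest is 70.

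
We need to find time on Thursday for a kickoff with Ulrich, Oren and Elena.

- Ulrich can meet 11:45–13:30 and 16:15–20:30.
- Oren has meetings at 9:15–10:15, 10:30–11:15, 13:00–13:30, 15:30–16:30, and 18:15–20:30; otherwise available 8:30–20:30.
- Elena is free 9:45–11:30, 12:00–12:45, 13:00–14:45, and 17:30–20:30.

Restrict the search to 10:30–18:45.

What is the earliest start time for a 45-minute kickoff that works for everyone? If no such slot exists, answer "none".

12:00

Oren free within 08:30–20:30: 08:30–09:15, 10:15–10:30, 11:15–13:00, 13:30–15:30, 16:30–18:15.
Ulrich ∩ Oren: 11:45–13:00, 16:30–18:15.
Ulrich ∩ Oren ∩ Elena: 12:00–12:45, 17:30–18:15.
Restricted to 10:30–18:45: 12:00–12:45, 17:30–18:15.
Windows ≥ 45 min: 12:00–12:45, 17:30–18:15.
Earliest such window starts at 12:00.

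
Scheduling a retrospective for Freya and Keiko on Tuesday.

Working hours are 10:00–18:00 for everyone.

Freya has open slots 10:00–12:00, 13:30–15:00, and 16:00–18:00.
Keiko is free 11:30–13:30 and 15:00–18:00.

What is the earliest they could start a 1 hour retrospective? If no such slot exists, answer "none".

16:00

Freya ∩ Keiko: 11:30–12:00, 16:00–18:00.
Windows ≥ 60 min: 16:00–18:00.
Earliest such window starts at 16:00.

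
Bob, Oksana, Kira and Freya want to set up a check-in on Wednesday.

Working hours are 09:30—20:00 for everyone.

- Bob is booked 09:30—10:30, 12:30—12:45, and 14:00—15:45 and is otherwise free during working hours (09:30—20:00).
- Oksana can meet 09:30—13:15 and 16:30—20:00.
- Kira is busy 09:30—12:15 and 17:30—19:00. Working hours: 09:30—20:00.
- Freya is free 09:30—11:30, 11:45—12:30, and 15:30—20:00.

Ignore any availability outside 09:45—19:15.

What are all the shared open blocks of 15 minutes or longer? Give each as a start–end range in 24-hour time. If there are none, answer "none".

Bob free within 09:30–20:00: 10:30–12:30, 12:45–14:00, 15:45–20:00.
Kira free within 09:30–20:00: 12:15–17:30, 19:00–20:00.
Bob ∩ Oksana: 10:30–12:30, 12:45–13:15, 16:30–20:00.
Bob ∩ Oksana ∩ Kira: 12:15–12:30, 12:45–13:15, 16:30–17:30, 19:00–20:00.
Bob ∩ Oksana ∩ Kira ∩ Freya: 12:15–12:30, 16:30–17:30, 19:00–20:00.
Restricted to 09:45–19:15: 12:15–12:30, 16:30–17:30, 19:00–19:15.
Windows ≥ 15 min: 12:15–12:30, 16:30–17:30, 19:00–19:15.

12:15–12:30, 16:30–17:30, 19:00–19:15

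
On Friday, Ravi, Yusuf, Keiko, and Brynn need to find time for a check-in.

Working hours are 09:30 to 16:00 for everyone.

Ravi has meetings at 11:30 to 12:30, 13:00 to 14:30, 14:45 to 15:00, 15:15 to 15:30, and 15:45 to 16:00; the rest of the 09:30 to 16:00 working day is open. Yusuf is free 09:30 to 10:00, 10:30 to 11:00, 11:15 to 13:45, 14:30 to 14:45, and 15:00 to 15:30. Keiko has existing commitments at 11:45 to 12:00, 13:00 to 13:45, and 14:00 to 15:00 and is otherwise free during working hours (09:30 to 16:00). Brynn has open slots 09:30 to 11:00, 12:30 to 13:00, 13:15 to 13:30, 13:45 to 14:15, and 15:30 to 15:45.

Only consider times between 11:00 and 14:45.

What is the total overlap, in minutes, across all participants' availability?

Ravi free within 09:30–16:00: 09:30–11:30, 12:30–13:00, 14:30–14:45, 15:00–15:15, 15:30–15:45.
Keiko free within 09:30–16:00: 09:30–11:45, 12:00–13:00, 13:45–14:00, 15:00–16:00.
Ravi ∩ Yusuf: 09:30–10:00, 10:30–11:00, 11:15–11:30, 12:30–13:00, 14:30–14:45, 15:00–15:15.
Ravi ∩ Yusuf ∩ Keiko: 09:30–10:00, 10:30–11:00, 11:15–11:30, 12:30–13:00, 15:00–15:15.
Ravi ∩ Yusuf ∩ Keiko ∩ Brynn: 09:30–10:00, 10:30–11:00, 12:30–13:00.
Restricted to 11:00–14:45: 12:30–13:00.
Total common minutes: 30.

30 minutes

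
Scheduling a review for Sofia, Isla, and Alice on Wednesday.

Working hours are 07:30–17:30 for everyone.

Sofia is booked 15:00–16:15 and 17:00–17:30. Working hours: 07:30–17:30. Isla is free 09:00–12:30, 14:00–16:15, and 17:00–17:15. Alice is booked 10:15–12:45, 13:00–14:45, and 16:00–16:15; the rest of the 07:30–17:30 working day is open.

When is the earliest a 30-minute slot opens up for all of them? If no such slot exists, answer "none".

Sofia free within 07:30–17:30: 07:30–15:00, 16:15–17:00.
Alice free within 07:30–17:30: 07:30–10:15, 12:45–13:00, 14:45–16:00, 16:15–17:30.
Sofia ∩ Isla: 09:00–12:30, 14:00–15:00.
Sofia ∩ Isla ∩ Alice: 09:00–10:15, 14:45–15:00.
Windows ≥ 30 min: 09:00–10:15.
Earliest such window starts at 09:00.

09:00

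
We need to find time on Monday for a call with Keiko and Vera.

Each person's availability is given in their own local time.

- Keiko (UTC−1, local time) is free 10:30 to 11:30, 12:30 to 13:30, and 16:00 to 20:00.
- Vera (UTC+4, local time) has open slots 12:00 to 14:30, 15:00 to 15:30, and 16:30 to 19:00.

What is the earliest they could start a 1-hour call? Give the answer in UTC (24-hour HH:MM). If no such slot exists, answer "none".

Keiko → UTC: 11:30–12:30, 13:30–14:30, 17:00–21:00.
Vera → UTC: 08:00–10:30, 11:00–11:30, 12:30–15:00.
Keiko ∩ Vera: 13:30–14:30.
Windows ≥ 60 min: 13:30–14:30.
Earliest such window starts at 13:30.

13:30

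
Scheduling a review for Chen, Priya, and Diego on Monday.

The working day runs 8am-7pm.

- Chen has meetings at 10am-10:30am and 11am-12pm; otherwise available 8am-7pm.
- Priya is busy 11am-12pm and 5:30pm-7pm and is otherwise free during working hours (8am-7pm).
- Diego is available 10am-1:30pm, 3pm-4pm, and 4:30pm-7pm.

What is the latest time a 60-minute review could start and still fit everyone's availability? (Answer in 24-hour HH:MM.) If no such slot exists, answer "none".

Chen free within 08:00–19:00: 08:00–10:00, 10:30–11:00, 12:00–19:00.
Priya free within 08:00–19:00: 08:00–11:00, 12:00–17:30.
Chen ∩ Priya: 08:00–10:00, 10:30–11:00, 12:00–17:30.
Chen ∩ Priya ∩ Diego: 10:30–11:00, 12:00–13:30, 15:00–16:00, 16:30–17:30.
Windows ≥ 60 min: 12:00–13:30, 15:00–16:00, 16:30–17:30.
Latest start in the last window 16:30–17:30 is 17:30 − 60 min = 16:30.

16:30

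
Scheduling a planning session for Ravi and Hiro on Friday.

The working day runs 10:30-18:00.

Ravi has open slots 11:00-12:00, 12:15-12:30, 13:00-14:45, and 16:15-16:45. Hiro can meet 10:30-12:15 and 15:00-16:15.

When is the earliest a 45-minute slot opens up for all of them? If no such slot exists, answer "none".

11:00

Ravi ∩ Hiro: 11:00–12:00.
Windows ≥ 45 min: 11:00–12:00.
Earliest such window starts at 11:00.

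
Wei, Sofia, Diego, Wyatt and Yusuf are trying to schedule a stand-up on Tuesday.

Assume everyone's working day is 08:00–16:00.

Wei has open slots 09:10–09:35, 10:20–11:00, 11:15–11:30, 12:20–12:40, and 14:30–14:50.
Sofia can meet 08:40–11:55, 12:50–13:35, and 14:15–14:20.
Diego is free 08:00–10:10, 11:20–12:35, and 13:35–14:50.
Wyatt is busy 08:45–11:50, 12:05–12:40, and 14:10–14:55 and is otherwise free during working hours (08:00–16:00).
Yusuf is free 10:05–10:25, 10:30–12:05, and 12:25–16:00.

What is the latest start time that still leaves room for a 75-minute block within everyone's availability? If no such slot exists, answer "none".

none

Wyatt free within 08:00–16:00: 08:00–08:45, 11:50–12:05, 12:40–14:10, 14:55–16:00.
Wei ∩ Sofia: 09:10–09:35, 10:20–11:00, 11:15–11:30.
Wei ∩ Sofia ∩ Diego: 09:10–09:35, 11:20–11:30.
Wei ∩ Sofia ∩ Diego ∩ Wyatt: (none).
Wei ∩ Sofia ∩ Diego ∩ Wyatt ∩ Yusuf: (none).
Windows ≥ 75 min: (none).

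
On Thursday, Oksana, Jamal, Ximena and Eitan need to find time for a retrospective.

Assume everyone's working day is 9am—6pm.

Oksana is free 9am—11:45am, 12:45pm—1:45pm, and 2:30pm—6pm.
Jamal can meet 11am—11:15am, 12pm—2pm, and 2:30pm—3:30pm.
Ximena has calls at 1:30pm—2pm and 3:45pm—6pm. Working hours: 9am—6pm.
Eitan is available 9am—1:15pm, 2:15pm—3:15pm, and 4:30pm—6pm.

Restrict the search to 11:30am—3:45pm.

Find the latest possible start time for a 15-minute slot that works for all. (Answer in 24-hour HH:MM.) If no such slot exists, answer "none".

15:00

Ximena free within 09:00–18:00: 09:00–13:30, 14:00–15:45.
Oksana ∩ Jamal: 11:00–11:15, 12:45–13:45, 14:30–15:30.
Oksana ∩ Jamal ∩ Ximena: 11:00–11:15, 12:45–13:30, 14:30–15:30.
Oksana ∩ Jamal ∩ Ximena ∩ Eitan: 11:00–11:15, 12:45–13:15, 14:30–15:15.
Restricted to 11:30–15:45: 12:45–13:15, 14:30–15:15.
Windows ≥ 15 min: 12:45–13:15, 14:30–15:15.
Latest start in the last window 14:30–15:15 is 15:15 − 15 min = 15:00.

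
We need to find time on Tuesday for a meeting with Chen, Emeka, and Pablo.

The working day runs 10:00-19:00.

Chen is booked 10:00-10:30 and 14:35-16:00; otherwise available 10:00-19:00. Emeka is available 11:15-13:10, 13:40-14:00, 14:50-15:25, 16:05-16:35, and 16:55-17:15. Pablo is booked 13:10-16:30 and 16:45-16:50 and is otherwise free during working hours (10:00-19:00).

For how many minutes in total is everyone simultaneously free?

Chen free within 10:00–19:00: 10:30–14:35, 16:00–19:00.
Pablo free within 10:00–19:00: 10:00–13:10, 16:30–16:45, 16:50–19:00.
Chen ∩ Emeka: 11:15–13:10, 13:40–14:00, 16:05–16:35, 16:55–17:15.
Chen ∩ Emeka ∩ Pablo: 11:15–13:10, 16:30–16:35, 16:55–17:15.
Total common minutes: 115 + 5 + 20 = 140.

140 minutes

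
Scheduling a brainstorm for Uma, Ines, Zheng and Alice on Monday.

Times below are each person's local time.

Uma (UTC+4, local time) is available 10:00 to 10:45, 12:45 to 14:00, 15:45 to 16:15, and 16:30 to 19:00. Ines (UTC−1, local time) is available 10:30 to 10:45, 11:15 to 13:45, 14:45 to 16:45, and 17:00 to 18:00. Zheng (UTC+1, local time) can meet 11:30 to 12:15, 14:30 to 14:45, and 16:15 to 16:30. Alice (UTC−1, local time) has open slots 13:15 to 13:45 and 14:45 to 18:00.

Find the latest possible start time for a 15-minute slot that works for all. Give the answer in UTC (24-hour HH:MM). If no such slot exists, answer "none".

none

Uma → UTC: 06:00–06:45, 08:45–10:00, 11:45–12:15, 12:30–15:00.
Ines → UTC: 11:30–11:45, 12:15–14:45, 15:45–17:45, 18:00–19:00.
Zheng → UTC: 10:30–11:15, 13:30–13:45, 15:15–15:30.
Alice → UTC: 14:15–14:45, 15:45–19:00.
Uma ∩ Ines: 12:30–14:45.
Uma ∩ Ines ∩ Zheng: 13:30–13:45.
Uma ∩ Ines ∩ Zheng ∩ Alice: (none).
Windows ≥ 15 min: (none).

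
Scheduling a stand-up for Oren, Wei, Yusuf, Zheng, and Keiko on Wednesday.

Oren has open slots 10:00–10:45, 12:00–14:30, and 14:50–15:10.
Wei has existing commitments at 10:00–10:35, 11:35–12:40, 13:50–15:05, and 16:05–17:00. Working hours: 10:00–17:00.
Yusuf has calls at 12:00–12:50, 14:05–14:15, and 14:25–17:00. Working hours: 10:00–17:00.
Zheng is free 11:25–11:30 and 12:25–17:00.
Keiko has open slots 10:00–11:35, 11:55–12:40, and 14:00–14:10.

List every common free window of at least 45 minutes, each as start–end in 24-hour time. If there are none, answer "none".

Wei free within 10:00–17:00: 10:35–11:35, 12:40–13:50, 15:05–16:05.
Yusuf free within 10:00–17:00: 10:00–12:00, 12:50–14:05, 14:15–14:25.
Oren ∩ Wei: 10:35–10:45, 12:40–13:50, 15:05–15:10.
Oren ∩ Wei ∩ Yusuf: 10:35–10:45, 12:50–13:50.
Oren ∩ Wei ∩ Yusuf ∩ Zheng: 12:50–13:50.
Oren ∩ Wei ∩ Yusuf ∩ Zheng ∩ Keiko: (none).
Windows ≥ 45 min: (none).

none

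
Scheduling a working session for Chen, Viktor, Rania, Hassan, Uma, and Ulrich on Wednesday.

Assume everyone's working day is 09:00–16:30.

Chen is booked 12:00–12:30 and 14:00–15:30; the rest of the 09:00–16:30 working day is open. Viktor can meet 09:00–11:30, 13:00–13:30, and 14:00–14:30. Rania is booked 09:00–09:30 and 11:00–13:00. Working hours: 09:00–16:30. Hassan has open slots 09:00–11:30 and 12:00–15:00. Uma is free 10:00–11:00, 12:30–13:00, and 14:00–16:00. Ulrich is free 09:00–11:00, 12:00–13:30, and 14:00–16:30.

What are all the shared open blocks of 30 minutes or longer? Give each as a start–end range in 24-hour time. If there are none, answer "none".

Chen free within 09:00–16:30: 09:00–12:00, 12:30–14:00, 15:30–16:30.
Rania free within 09:00–16:30: 09:30–11:00, 13:00–16:30.
Chen ∩ Viktor: 09:00–11:30, 13:00–13:30.
Chen ∩ Viktor ∩ Rania: 09:30–11:00, 13:00–13:30.
Chen ∩ Viktor ∩ Rania ∩ Hassan: 09:30–11:00, 13:00–13:30.
Chen ∩ Viktor ∩ Rania ∩ Hassan ∩ Uma: 10:00–11:00.
Chen ∩ Viktor ∩ Rania ∩ Hassan ∩ Uma ∩ Ulrich: 10:00–11:00.
Windows ≥ 30 min: 10:00–11:00.

10:00–11:00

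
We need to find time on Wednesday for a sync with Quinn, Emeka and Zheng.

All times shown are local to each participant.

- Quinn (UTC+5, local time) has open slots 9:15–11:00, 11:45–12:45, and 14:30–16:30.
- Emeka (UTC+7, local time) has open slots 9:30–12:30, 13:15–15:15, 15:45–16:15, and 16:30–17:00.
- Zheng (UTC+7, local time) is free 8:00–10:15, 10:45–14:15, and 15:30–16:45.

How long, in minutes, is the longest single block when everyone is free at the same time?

75 minutes

Quinn → UTC: 04:15–06:00, 06:45–07:45, 09:30–11:30.
Emeka → UTC: 02:30–05:30, 06:15–08:15, 08:45–09:15, 09:30–10:00.
Zheng → UTC: 01:00–03:15, 03:45–07:15, 08:30–09:45.
Quinn ∩ Emeka: 04:15–05:30, 06:45–07:45, 09:30–10:00.
Quinn ∩ Emeka ∩ Zheng: 04:15–05:30, 06:45–07:15, 09:30–09:45.
Common window lengths: 75, 30, 15 min; longest is 75.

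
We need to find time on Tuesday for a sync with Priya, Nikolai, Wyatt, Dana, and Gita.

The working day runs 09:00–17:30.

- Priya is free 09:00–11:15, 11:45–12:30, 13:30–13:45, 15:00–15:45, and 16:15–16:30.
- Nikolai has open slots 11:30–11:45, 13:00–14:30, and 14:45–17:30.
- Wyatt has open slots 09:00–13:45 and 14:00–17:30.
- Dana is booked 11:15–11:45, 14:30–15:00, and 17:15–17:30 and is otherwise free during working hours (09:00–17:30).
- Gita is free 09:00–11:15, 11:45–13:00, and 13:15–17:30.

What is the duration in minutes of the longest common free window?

45 minutes

Dana free within 09:00–17:30: 09:00–11:15, 11:45–14:30, 15:00–17:15.
Priya ∩ Nikolai: 13:30–13:45, 15:00–15:45, 16:15–16:30.
Priya ∩ Nikolai ∩ Wyatt: 13:30–13:45, 15:00–15:45, 16:15–16:30.
Priya ∩ Nikolai ∩ Wyatt ∩ Dana: 13:30–13:45, 15:00–15:45, 16:15–16:30.
Priya ∩ Nikolai ∩ Wyatt ∩ Dana ∩ Gita: 13:30–13:45, 15:00–15:45, 16:15–16:30.
Common window lengths: 15, 45, 15 min; longest is 45.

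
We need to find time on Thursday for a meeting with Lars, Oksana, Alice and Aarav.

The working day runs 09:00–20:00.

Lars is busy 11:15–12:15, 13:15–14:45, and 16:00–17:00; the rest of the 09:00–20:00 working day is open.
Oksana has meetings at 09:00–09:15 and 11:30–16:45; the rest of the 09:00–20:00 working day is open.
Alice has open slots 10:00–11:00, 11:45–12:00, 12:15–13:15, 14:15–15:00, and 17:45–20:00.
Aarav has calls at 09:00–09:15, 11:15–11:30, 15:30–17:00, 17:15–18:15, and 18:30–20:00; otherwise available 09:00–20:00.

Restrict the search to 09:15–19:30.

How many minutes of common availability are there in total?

75 minutes

Lars free within 09:00–20:00: 09:00–11:15, 12:15–13:15, 14:45–16:00, 17:00–20:00.
Oksana free within 09:00–20:00: 09:15–11:30, 16:45–20:00.
Aarav free within 09:00–20:00: 09:15–11:15, 11:30–15:30, 17:00–17:15, 18:15–18:30.
Lars ∩ Oksana: 09:15–11:15, 17:00–20:00.
Lars ∩ Oksana ∩ Alice: 10:00–11:00, 17:45–20:00.
Lars ∩ Oksana ∩ Alice ∩ Aarav: 10:00–11:00, 18:15–18:30.
Restricted to 09:15–19:30: 10:00–11:00, 18:15–18:30.
Total common minutes: 60 + 15 = 75.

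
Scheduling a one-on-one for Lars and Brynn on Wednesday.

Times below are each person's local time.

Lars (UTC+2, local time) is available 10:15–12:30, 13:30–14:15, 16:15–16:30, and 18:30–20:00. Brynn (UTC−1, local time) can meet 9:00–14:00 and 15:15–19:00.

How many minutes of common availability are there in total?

Lars → UTC: 08:15–10:30, 11:30–12:15, 14:15–14:30, 16:30–18:00.
Brynn → UTC: 10:00–15:00, 16:15–20:00.
Lars ∩ Brynn: 10:00–10:30, 11:30–12:15, 14:15–14:30, 16:30–18:00.
Total common minutes: 30 + 45 + 15 + 90 = 180.

180 minutes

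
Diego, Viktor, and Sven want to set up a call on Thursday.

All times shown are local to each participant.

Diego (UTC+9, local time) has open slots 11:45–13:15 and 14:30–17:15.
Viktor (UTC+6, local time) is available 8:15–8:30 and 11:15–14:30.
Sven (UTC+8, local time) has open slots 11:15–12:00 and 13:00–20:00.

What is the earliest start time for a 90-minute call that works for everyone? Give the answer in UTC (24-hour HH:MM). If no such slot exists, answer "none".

05:30

Diego → UTC: 02:45–04:15, 05:30–08:15.
Viktor → UTC: 02:15–02:30, 05:15–08:30.
Sven → UTC: 03:15–04:00, 05:00–12:00.
Diego ∩ Viktor: 05:30–08:15.
Diego ∩ Viktor ∩ Sven: 05:30–08:15.
Windows ≥ 90 min: 05:30–08:15.
Earliest such window starts at 05:30.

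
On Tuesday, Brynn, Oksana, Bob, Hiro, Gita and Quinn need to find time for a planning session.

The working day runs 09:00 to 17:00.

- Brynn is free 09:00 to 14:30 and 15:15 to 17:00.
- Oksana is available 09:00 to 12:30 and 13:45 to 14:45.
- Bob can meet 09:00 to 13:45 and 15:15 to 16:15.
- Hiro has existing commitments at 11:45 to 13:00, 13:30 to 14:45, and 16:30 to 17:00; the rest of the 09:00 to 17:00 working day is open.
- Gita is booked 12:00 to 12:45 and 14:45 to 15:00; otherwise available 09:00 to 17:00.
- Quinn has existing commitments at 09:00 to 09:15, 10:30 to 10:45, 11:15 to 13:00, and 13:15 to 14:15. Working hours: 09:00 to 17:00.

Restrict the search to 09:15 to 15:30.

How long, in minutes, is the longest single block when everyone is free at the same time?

Hiro free within 09:00–17:00: 09:00–11:45, 13:00–13:30, 14:45–16:30.
Gita free within 09:00–17:00: 09:00–12:00, 12:45–14:45, 15:00–17:00.
Quinn free within 09:00–17:00: 09:15–10:30, 10:45–11:15, 13:00–13:15, 14:15–17:00.
Brynn ∩ Oksana: 09:00–12:30, 13:45–14:30.
Brynn ∩ Oksana ∩ Bob: 09:00–12:30.
Brynn ∩ Oksana ∩ Bob ∩ Hiro: 09:00–11:45.
Brynn ∩ Oksana ∩ Bob ∩ Hiro ∩ Gita: 09:00–11:45.
Brynn ∩ Oksana ∩ Bob ∩ Hiro ∩ Gita ∩ Quinn: 09:15–10:30, 10:45–11:15.
Restricted to 09:15–15:30: 09:15–10:30, 10:45–11:15.
Common window lengths: 75, 30 min; longest is 75.

75 minutes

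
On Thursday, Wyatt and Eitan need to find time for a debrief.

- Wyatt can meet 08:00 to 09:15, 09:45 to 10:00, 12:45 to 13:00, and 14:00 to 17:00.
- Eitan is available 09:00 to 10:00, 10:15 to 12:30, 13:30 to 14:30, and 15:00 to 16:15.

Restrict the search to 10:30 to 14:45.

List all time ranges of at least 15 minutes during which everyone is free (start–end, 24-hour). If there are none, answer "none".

14:00–14:30

Wyatt ∩ Eitan: 09:00–09:15, 09:45–10:00, 14:00–14:30, 15:00–16:15.
Restricted to 10:30–14:45: 14:00–14:30.
Windows ≥ 15 min: 14:00–14:30.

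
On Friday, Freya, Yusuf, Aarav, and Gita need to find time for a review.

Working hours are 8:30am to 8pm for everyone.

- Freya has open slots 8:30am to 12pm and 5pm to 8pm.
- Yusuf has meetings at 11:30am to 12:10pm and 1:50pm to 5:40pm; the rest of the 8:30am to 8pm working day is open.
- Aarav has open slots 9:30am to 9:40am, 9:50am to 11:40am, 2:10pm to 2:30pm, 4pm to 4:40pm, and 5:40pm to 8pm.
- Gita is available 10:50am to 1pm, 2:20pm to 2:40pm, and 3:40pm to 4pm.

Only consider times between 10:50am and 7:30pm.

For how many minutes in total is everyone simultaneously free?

40 minutes

Yusuf free within 08:30–20:00: 08:30–11:30, 12:10–13:50, 17:40–20:00.
Freya ∩ Yusuf: 08:30–11:30, 17:40–20:00.
Freya ∩ Yusuf ∩ Aarav: 09:30–09:40, 09:50–11:30, 17:40–20:00.
Freya ∩ Yusuf ∩ Aarav ∩ Gita: 10:50–11:30.
Restricted to 10:50–19:30: 10:50–11:30.
Total common minutes: 40.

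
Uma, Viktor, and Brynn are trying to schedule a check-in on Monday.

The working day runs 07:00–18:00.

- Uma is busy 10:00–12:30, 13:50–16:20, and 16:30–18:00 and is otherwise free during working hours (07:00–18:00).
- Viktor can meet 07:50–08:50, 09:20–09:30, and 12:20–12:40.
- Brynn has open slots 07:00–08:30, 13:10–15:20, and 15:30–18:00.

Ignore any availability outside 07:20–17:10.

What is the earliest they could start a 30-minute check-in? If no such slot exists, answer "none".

07:50

Uma free within 07:00–18:00: 07:00–10:00, 12:30–13:50, 16:20–16:30.
Uma ∩ Viktor: 07:50–08:50, 09:20–09:30, 12:30–12:40.
Uma ∩ Viktor ∩ Brynn: 07:50–08:30.
Restricted to 07:20–17:10: 07:50–08:30.
Windows ≥ 30 min: 07:50–08:30.
Earliest such window starts at 07:50.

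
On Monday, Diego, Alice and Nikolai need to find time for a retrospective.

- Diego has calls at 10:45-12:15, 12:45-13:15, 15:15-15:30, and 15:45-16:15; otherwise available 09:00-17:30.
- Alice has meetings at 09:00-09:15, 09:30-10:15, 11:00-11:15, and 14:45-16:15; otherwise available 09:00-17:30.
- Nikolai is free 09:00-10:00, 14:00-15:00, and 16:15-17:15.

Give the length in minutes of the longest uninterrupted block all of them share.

60 minutes

Diego free within 09:00–17:30: 09:00–10:45, 12:15–12:45, 13:15–15:15, 15:30–15:45, 16:15–17:30.
Alice free within 09:00–17:30: 09:15–09:30, 10:15–11:00, 11:15–14:45, 16:15–17:30.
Diego ∩ Alice: 09:15–09:30, 10:15–10:45, 12:15–12:45, 13:15–14:45, 16:15–17:30.
Diego ∩ Alice ∩ Nikolai: 09:15–09:30, 14:00–14:45, 16:15–17:15.
Common window lengths: 15, 45, 60 min; longest is 60.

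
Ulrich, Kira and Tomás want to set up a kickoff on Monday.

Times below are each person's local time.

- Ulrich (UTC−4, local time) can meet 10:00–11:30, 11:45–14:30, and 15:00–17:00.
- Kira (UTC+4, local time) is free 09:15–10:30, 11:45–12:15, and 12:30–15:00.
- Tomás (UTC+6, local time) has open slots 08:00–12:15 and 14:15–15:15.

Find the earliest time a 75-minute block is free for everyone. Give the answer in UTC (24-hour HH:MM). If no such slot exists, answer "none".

Ulrich → UTC: 14:00–15:30, 15:45–18:30, 19:00–21:00.
Kira → UTC: 05:15–06:30, 07:45–08:15, 08:30–11:00.
Tomás → UTC: 02:00–06:15, 08:15–09:15.
Ulrich ∩ Kira: (none).
Ulrich ∩ Kira ∩ Tomás: (none).
Windows ≥ 75 min: (none).

none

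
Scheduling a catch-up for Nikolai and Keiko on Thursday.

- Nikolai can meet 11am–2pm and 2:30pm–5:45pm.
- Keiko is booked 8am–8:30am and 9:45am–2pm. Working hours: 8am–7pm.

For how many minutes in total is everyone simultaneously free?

195 minutes

Keiko free within 08:00–19:00: 08:30–09:45, 14:00–19:00.
Nikolai ∩ Keiko: 14:30–17:45.
Total common minutes: 195.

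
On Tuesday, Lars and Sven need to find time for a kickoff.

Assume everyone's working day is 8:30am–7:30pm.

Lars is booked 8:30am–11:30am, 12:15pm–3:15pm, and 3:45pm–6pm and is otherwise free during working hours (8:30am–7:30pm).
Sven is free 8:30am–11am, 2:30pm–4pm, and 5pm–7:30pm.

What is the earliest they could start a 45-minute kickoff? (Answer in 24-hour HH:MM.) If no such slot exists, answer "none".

18:00

Lars free within 08:30–19:30: 11:30–12:15, 15:15–15:45, 18:00–19:30.
Lars ∩ Sven: 15:15–15:45, 18:00–19:30.
Windows ≥ 45 min: 18:00–19:30.
Earliest such window starts at 18:00.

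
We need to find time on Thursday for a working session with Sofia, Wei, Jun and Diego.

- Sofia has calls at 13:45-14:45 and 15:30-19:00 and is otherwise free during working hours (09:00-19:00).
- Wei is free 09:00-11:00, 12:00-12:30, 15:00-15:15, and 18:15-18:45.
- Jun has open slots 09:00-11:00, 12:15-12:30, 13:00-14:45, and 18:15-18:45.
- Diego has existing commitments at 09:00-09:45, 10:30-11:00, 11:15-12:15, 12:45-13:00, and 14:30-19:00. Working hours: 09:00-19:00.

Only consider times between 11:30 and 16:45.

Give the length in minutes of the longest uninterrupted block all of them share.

15 minutes

Sofia free within 09:00–19:00: 09:00–13:45, 14:45–15:30.
Diego free within 09:00–19:00: 09:45–10:30, 11:00–11:15, 12:15–12:45, 13:00–14:30.
Sofia ∩ Wei: 09:00–11:00, 12:00–12:30, 15:00–15:15.
Sofia ∩ Wei ∩ Jun: 09:00–11:00, 12:15–12:30.
Sofia ∩ Wei ∩ Jun ∩ Diego: 09:45–10:30, 12:15–12:30.
Restricted to 11:30–16:45: 12:15–12:30.
Single common window of 15 minutes.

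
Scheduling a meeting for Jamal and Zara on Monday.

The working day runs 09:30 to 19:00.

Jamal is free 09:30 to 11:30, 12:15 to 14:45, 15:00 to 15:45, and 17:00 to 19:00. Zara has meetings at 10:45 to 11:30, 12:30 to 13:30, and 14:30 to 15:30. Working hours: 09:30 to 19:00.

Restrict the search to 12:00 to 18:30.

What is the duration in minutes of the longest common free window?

90 minutes

Zara free within 09:30–19:00: 09:30–10:45, 11:30–12:30, 13:30–14:30, 15:30–19:00.
Jamal ∩ Zara: 09:30–10:45, 12:15–12:30, 13:30–14:30, 15:30–15:45, 17:00–19:00.
Restricted to 12:00–18:30: 12:15–12:30, 13:30–14:30, 15:30–15:45, 17:00–18:30.
Common window lengths: 15, 60, 15, 90 min; longest is 90.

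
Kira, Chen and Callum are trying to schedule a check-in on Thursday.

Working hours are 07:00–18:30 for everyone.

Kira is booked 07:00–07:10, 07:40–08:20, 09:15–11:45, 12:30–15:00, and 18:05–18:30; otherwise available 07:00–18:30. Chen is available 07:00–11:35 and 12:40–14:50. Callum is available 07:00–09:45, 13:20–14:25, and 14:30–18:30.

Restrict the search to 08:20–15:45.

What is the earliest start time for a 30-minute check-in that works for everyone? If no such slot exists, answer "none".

Kira free within 07:00–18:30: 07:10–07:40, 08:20–09:15, 11:45–12:30, 15:00–18:05.
Kira ∩ Chen: 07:10–07:40, 08:20–09:15.
Kira ∩ Chen ∩ Callum: 07:10–07:40, 08:20–09:15.
Restricted to 08:20–15:45: 08:20–09:15.
Windows ≥ 30 min: 08:20–09:15.
Earliest such window starts at 08:20.

08:20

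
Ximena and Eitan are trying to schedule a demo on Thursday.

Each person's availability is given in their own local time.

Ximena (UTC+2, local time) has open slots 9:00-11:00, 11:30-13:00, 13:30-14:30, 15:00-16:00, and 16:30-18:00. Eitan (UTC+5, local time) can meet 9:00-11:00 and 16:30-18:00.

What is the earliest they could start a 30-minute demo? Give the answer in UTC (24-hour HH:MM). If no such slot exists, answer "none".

Ximena → UTC: 07:00–09:00, 09:30–11:00, 11:30–12:30, 13:00–14:00, 14:30–16:00.
Eitan → UTC: 04:00–06:00, 11:30–13:00.
Ximena ∩ Eitan: 11:30–12:30.
Windows ≥ 30 min: 11:30–12:30.
Earliest such window starts at 11:30.

11:30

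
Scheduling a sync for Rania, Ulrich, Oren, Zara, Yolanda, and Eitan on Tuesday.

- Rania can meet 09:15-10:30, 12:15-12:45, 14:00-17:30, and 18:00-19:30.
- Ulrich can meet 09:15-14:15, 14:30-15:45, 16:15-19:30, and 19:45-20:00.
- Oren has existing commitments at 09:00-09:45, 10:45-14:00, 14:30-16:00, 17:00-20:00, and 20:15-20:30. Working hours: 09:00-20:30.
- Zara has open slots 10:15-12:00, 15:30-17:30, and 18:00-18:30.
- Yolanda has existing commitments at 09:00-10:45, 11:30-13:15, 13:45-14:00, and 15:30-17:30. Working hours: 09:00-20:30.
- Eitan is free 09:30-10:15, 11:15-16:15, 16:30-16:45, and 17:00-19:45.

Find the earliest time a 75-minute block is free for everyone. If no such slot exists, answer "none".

none

Oren free within 09:00–20:30: 09:45–10:45, 14:00–14:30, 16:00–17:00, 20:00–20:15.
Yolanda free within 09:00–20:30: 10:45–11:30, 13:15–13:45, 14:00–15:30, 17:30–20:30.
Rania ∩ Ulrich: 09:15–10:30, 12:15–12:45, 14:00–14:15, 14:30–15:45, 16:15–17:30, 18:00–19:30.
Rania ∩ Ulrich ∩ Oren: 09:45–10:30, 14:00–14:15, 16:15–17:00.
Rania ∩ Ulrich ∩ Oren ∩ Zara: 10:15–10:30, 16:15–17:00.
Rania ∩ Ulrich ∩ Oren ∩ Zara ∩ Yolanda: (none).
Rania ∩ Ulrich ∩ Oren ∩ Zara ∩ Yolanda ∩ Eitan: (none).
Windows ≥ 75 min: (none).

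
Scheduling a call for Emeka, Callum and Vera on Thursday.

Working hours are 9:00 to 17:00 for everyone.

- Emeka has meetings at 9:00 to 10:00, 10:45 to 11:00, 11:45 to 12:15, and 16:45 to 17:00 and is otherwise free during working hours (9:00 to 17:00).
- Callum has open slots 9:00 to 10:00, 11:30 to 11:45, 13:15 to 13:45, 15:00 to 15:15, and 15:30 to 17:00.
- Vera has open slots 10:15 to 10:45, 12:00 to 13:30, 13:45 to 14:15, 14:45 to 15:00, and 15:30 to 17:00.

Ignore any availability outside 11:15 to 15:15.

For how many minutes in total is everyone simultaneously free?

Emeka free within 09:00–17:00: 10:00–10:45, 11:00–11:45, 12:15–16:45.
Emeka ∩ Callum: 11:30–11:45, 13:15–13:45, 15:00–15:15, 15:30–16:45.
Emeka ∩ Callum ∩ Vera: 13:15–13:30, 15:30–16:45.
Restricted to 11:15–15:15: 13:15–13:30.
Total common minutes: 15.

15 minutes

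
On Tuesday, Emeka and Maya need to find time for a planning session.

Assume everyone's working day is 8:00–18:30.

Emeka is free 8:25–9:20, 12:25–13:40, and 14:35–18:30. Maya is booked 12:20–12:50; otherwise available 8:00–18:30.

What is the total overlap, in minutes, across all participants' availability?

Maya free within 08:00–18:30: 08:00–12:20, 12:50–18:30.
Emeka ∩ Maya: 08:25–09:20, 12:50–13:40, 14:35–18:30.
Total common minutes: 55 + 50 + 235 = 340.

340 minutes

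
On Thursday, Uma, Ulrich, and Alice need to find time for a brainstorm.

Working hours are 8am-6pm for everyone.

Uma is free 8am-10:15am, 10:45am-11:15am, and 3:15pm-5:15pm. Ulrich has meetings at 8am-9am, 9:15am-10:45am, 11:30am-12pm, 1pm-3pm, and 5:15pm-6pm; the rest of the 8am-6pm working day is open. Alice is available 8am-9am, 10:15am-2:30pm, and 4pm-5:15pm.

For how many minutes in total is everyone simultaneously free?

105 minutes

Ulrich free within 08:00–18:00: 09:00–09:15, 10:45–11:30, 12:00–13:00, 15:00–17:15.
Uma ∩ Ulrich: 09:00–09:15, 10:45–11:15, 15:15–17:15.
Uma ∩ Ulrich ∩ Alice: 10:45–11:15, 16:00–17:15.
Total common minutes: 30 + 75 = 105.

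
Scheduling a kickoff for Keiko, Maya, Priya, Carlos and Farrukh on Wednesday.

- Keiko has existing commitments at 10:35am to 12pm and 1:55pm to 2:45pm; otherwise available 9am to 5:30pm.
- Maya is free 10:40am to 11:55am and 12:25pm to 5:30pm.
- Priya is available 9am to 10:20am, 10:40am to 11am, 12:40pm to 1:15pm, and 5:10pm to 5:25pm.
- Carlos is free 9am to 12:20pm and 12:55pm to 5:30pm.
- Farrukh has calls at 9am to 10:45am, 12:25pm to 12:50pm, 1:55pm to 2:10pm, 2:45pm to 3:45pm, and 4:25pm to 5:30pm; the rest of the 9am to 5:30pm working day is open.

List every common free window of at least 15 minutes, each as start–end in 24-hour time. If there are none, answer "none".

12:55–13:15

Keiko free within 09:00–17:30: 09:00–10:35, 12:00–13:55, 14:45–17:30.
Farrukh free within 09:00–17:30: 10:45–12:25, 12:50–13:55, 14:10–14:45, 15:45–16:25.
Keiko ∩ Maya: 12:25–13:55, 14:45–17:30.
Keiko ∩ Maya ∩ Priya: 12:40–13:15, 17:10–17:25.
Keiko ∩ Maya ∩ Priya ∩ Carlos: 12:55–13:15, 17:10–17:25.
Keiko ∩ Maya ∩ Priya ∩ Carlos ∩ Farrukh: 12:55–13:15.
Windows ≥ 15 min: 12:55–13:15.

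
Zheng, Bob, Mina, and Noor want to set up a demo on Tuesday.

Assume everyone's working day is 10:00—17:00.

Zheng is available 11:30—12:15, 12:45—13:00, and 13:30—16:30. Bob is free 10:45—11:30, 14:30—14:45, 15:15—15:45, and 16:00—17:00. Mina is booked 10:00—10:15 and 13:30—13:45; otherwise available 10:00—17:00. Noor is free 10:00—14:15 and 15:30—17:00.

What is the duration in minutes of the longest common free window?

Mina free within 10:00–17:00: 10:15–13:30, 13:45–17:00.
Zheng ∩ Bob: 14:30–14:45, 15:15–15:45, 16:00–16:30.
Zheng ∩ Bob ∩ Mina: 14:30–14:45, 15:15–15:45, 16:00–16:30.
Zheng ∩ Bob ∩ Mina ∩ Noor: 15:30–15:45, 16:00–16:30.
Common window lengths: 15, 30 min; longest is 30.

30 minutes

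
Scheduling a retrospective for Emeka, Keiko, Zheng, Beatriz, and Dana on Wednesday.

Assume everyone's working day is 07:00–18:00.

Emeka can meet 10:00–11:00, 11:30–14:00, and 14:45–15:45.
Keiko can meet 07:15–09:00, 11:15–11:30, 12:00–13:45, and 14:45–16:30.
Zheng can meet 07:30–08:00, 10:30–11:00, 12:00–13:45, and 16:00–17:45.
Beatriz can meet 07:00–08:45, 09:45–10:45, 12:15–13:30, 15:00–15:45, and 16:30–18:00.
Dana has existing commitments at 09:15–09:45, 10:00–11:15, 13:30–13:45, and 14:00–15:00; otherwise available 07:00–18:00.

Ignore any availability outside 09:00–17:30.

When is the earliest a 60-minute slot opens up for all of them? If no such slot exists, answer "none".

12:15

Dana free within 07:00–18:00: 07:00–09:15, 09:45–10:00, 11:15–13:30, 13:45–14:00, 15:00–18:00.
Emeka ∩ Keiko: 12:00–13:45, 14:45–15:45.
Emeka ∩ Keiko ∩ Zheng: 12:00–13:45.
Emeka ∩ Keiko ∩ Zheng ∩ Beatriz: 12:15–13:30.
Emeka ∩ Keiko ∩ Zheng ∩ Beatriz ∩ Dana: 12:15–13:30.
Restricted to 09:00–17:30: 12:15–13:30.
Windows ≥ 60 min: 12:15–13:30.
Earliest such window starts at 12:15.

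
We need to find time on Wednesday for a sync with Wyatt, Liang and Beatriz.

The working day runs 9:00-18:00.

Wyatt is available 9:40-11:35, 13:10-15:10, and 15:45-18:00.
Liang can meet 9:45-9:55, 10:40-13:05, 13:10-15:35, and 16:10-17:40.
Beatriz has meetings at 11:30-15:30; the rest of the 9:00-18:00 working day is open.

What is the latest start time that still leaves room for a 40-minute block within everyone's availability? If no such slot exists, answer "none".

Beatriz free within 09:00–18:00: 09:00–11:30, 15:30–18:00.
Wyatt ∩ Liang: 09:45–09:55, 10:40–11:35, 13:10–15:10, 16:10–17:40.
Wyatt ∩ Liang ∩ Beatriz: 09:45–09:55, 10:40–11:30, 16:10–17:40.
Windows ≥ 40 min: 10:40–11:30, 16:10–17:40.
Latest start in the last window 16:10–17:40 is 17:40 − 40 min = 17:00.

17:00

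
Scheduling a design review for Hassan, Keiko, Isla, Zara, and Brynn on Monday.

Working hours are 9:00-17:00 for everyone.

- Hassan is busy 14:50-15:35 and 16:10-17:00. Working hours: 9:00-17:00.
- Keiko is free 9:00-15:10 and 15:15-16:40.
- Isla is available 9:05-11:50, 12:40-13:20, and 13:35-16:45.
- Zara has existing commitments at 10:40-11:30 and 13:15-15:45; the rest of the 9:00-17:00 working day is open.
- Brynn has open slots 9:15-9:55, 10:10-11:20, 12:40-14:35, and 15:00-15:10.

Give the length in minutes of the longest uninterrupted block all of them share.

Hassan free within 09:00–17:00: 09:00–14:50, 15:35–16:10.
Zara free within 09:00–17:00: 09:00–10:40, 11:30–13:15, 15:45–17:00.
Hassan ∩ Keiko: 09:00–14:50, 15:35–16:10.
Hassan ∩ Keiko ∩ Isla: 09:05–11:50, 12:40–13:20, 13:35–14:50, 15:35–16:10.
Hassan ∩ Keiko ∩ Isla ∩ Zara: 09:05–10:40, 11:30–11:50, 12:40–13:15, 15:45–16:10.
Hassan ∩ Keiko ∩ Isla ∩ Zara ∩ Brynn: 09:15–09:55, 10:10–10:40, 12:40–13:15.
Common window lengths: 40, 30, 35 min; longest is 40.

40 minutes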